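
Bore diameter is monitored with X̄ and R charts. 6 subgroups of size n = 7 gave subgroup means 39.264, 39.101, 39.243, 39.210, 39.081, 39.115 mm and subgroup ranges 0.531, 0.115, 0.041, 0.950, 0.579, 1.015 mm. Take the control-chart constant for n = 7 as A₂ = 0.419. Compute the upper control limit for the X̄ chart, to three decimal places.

X̄̄ = (39.264 + 39.101 + 39.243 + 39.210 + 39.081 + 39.115) / 6 = 235.0140 / 6 = 39.1690
R̄ = (0.531 + 0.115 + 0.041 + 0.950 + 0.579 + 1.015) / 6 = 3.2310 / 6 = 0.5385
UCL = X̄̄ + A₂·R̄ = 39.1690 + 0.419 × 0.5385 = 39.3946

39.395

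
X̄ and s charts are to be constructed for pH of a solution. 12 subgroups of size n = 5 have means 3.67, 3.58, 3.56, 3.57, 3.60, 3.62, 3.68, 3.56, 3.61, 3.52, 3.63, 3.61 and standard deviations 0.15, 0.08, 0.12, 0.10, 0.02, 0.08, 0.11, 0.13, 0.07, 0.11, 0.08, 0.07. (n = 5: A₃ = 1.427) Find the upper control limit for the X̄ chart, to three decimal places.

3.734

X̄̄ = (3.67 + 3.58 + 3.56 + 3.57 + 3.60 + 3.62 + 3.68 + 3.56 + 3.61 + 3.52 + 3.63 + 3.61) / 12 = 3.6008
s̄ = (0.15 + 0.08 + 0.12 + 0.10 + 0.02 + 0.08 + 0.11 + 0.13 + 0.07 + 0.11 + 0.08 + 0.07) / 12 = 0.0933
UCL = X̄̄ + A₃·s̄ = 3.6008 + 1.427 × 0.0933 = 3.7340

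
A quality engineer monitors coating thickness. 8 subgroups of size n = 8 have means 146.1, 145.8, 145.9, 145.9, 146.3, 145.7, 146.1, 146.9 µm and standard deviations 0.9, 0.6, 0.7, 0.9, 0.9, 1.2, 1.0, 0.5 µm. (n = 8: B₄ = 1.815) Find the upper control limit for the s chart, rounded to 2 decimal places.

s̄ = (0.9 + 0.6 + 0.7 + 0.9 + 0.9 + 1.2 + 1.0 + 0.5) / 8 = 0.8375
UCL_s = B₄·s̄ = 1.815 × 0.8375 = 1.5201

1.52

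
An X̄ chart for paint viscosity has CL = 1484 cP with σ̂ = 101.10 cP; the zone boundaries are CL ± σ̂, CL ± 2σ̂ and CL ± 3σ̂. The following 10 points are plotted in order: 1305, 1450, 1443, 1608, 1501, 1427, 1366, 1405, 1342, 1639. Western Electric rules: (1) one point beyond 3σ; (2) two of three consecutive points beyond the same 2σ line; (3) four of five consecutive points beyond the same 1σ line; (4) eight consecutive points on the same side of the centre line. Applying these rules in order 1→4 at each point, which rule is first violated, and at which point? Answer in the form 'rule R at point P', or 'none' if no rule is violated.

Zone of each point (C = within 1σ̂, B = 1σ̂–2σ̂, A = 2σ̂–3σ̂, * = beyond 3σ̂; sign = side of CL): 1:-B, 2:-C, 3:-C, 4:+B, 5:+C, 6:-C, 7:-B, 8:-C, 9:-B, 10:+B
No rule fires across all 10 points.

none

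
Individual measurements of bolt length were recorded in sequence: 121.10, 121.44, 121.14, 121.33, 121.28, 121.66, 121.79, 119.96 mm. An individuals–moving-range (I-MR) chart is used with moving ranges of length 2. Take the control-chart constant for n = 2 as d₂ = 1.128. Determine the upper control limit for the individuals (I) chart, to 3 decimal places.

X̄ = (121.10 + 121.44 + 121.14 + 121.33 + 121.28 + 121.66 + 121.79 + 119.96) / 8 = 121.2125
Moving ranges: 0.34, 0.30, 0.19, 0.05, 0.38, 0.13, 1.83; M̄R̄ = 3.2200 / 7 = 0.4600
UCL = X̄ + 3·M̄R̄/d₂ = 121.2125 + 3 × 0.4600 / 1.128 = 122.4359

122.436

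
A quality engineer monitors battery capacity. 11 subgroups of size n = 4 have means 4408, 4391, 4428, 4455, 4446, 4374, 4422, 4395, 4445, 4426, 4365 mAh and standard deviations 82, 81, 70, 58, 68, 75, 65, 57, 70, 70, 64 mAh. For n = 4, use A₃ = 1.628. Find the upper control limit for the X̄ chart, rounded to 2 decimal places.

4526.57

X̄̄ = (4408 + 4391 + 4428 + 4455 + 4446 + 4374 + 4422 + 4395 + 4445 + 4426 + 4365) / 11 = 4414.0909
s̄ = (82 + 81 + 70 + 58 + 68 + 75 + 65 + 57 + 70 + 70 + 64) / 11 = 69.0909
UCL = X̄̄ + A₃·s̄ = 4414.0909 + 1.628 × 69.0909 = 4526.5709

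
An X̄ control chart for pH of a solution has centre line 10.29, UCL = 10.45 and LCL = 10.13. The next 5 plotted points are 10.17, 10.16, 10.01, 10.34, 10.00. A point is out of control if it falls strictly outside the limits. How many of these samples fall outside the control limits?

2

Compare each point to [10.13, 10.45]: sample 3 = 10.01 < LCL; sample 5 = 10.00 < LCL.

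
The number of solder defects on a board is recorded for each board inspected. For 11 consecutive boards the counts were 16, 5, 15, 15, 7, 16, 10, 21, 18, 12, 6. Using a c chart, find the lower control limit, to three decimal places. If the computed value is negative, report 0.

c̄ = (16 + 5 + 15 + 15 + 7 + 16 + 10 + 21 + 18 + 12 + 6) / 11 = 141 / 11 = 12.8182
LCL = c̄ − 3√c̄ = 12.8182 − 3 × 3.5802 = 2.0774

2.077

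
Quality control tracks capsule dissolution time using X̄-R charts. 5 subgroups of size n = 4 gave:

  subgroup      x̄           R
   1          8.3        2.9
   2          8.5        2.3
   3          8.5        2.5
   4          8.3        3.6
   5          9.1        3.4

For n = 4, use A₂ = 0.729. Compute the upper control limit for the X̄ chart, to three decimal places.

X̄̄ = (8.3 + 8.5 + 8.5 + 8.3 + 9.1) / 5 = 42.7000 / 5 = 8.5400
R̄ = (2.9 + 2.3 + 2.5 + 3.6 + 3.4) / 5 = 14.7000 / 5 = 2.9400
UCL = X̄̄ + A₂·R̄ = 8.5400 + 0.729 × 2.9400 = 10.6833

10.683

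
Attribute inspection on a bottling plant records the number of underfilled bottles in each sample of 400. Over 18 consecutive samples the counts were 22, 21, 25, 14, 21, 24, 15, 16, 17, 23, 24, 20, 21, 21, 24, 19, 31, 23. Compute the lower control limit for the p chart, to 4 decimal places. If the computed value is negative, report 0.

p̄ = Σdᵢ / (k·n) = 381 / (18 × 400) = 0.05292
LCL = p̄ − 3·√(p̄(1−p̄)/n) = 0.05292 − 3 × 0.01119 = 0.01934

0.0193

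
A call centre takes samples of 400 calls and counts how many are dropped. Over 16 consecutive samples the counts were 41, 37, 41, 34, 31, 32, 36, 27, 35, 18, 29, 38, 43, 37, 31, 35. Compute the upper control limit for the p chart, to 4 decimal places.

0.1270

p̄ = Σdᵢ / (k·n) = 545 / (16 × 400) = 0.08516
UCL = p̄ + 3·√(p̄(1−p̄)/n) = 0.08516 + 3 × √(0.08516×0.91484/400) = 0.08516 + 3 × 0.01396 = 0.12702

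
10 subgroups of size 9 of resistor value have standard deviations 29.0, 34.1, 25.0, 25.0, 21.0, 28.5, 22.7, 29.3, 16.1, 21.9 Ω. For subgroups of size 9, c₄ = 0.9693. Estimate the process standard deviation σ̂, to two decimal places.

26.06

s̄ = (29.0 + 34.1 + 25.0 + 25.0 + 21.0 + 28.5 + 22.7 + 29.3 + 16.1 + 21.9) / 10 = 25.2600
σ̂ = s̄ / c₄ = 25.2600 / 0.9693 = 26.0600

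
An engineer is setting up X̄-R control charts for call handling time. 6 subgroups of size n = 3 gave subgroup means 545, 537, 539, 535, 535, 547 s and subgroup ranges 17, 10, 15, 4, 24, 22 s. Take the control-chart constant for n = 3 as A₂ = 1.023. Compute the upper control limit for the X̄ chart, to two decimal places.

X̄̄ = (545 + 537 + 539 + 535 + 535 + 547) / 6 = 3238.0000 / 6 = 539.6667
R̄ = (17 + 10 + 15 + 4 + 24 + 22) / 6 = 92.0000 / 6 = 15.3333
UCL = X̄̄ + A₂·R̄ = 539.6667 + 1.023 × 15.3333 = 555.3527

555.35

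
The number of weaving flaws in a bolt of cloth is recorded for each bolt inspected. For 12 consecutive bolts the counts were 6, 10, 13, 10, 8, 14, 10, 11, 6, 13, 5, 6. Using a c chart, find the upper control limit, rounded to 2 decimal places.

18.50

c̄ = (6 + 10 + 13 + 10 + 8 + 14 + 10 + 11 + 6 + 13 + 5 + 6) / 12 = 112 / 12 = 9.3333
UCL = c̄ + 3√c̄ = 9.3333 + 3 × √9.3333 = 9.3333 + 3 × 3.0551 = 18.4985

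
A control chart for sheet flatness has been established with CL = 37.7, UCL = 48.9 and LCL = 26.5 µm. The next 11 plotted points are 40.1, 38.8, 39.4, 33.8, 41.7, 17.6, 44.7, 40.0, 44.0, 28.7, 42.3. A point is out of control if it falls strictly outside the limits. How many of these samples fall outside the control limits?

1

Compare each point to [26.5, 48.9]: sample 6 = 17.6 < LCL.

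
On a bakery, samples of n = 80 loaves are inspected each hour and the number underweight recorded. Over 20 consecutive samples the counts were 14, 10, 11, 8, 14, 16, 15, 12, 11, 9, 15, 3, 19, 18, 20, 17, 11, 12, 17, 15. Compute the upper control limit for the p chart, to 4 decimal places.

0.2919

p̄ = Σdᵢ / (k·n) = 267 / (20 × 80) = 0.16687
UCL = p̄ + 3·√(p̄(1−p̄)/n) = 0.16687 + 3 × √(0.16687×0.83313/80) = 0.16687 + 3 × 0.04169 = 0.29194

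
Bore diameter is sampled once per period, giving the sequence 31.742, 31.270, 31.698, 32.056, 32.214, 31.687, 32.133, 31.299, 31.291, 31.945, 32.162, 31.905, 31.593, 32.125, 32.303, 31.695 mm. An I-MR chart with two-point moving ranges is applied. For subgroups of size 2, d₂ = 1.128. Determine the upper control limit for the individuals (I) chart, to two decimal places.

X̄ = (31.742 + 31.270 + 31.698 + 32.056 + 32.214 + 31.687 + 32.133 + 31.299 + 31.291 + 31.945 + 32.162 + 31.905 + 31.593 + 32.125 + 32.303 + 31.695) / 16 = 31.8199
Moving ranges: 0.472, 0.428, 0.358, 0.158, 0.527, 0.446, 0.834, 0.008, 0.654, 0.217, 0.257, 0.312, 0.532, 0.178, 0.608; M̄R̄ = 5.9890 / 15 = 0.3993
UCL = X̄ + 3·M̄R̄/d₂ = 31.8199 + 3 × 0.3993 / 1.128 = 32.8818

32.88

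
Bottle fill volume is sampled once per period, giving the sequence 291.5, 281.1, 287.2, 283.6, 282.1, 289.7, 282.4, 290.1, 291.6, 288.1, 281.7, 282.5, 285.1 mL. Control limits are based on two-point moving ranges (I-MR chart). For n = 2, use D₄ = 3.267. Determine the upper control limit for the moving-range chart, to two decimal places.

Moving ranges: 10.4, 6.1, 3.6, 1.5, 7.6, 7.3, 7.7, 1.5, 3.5, 6.4, 0.8, 2.6; M̄R̄ = 59.0000 / 12 = 4.9167
UCL_MR = D₄·M̄R̄ = 3.267 × 4.9167 = 16.0628

16.06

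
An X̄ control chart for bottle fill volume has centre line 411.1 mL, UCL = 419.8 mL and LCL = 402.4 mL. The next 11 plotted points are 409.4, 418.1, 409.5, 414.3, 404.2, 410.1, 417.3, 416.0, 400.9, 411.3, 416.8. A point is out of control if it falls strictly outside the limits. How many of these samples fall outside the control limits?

Compare each point to [402.4, 419.8]: sample 9 = 400.9 < LCL.

1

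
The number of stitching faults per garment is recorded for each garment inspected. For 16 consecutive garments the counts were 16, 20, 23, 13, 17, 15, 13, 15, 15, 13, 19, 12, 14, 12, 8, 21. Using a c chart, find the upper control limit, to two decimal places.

27.14

c̄ = (16 + 20 + 23 + 13 + 17 + 15 + 13 + 15 + 15 + 13 + 19 + 12 + 14 + 12 + 8 + 21) / 16 = 246 / 16 = 15.3750
UCL = c̄ + 3√c̄ = 15.3750 + 3 × √15.3750 = 15.3750 + 3 × 3.9211 = 27.1383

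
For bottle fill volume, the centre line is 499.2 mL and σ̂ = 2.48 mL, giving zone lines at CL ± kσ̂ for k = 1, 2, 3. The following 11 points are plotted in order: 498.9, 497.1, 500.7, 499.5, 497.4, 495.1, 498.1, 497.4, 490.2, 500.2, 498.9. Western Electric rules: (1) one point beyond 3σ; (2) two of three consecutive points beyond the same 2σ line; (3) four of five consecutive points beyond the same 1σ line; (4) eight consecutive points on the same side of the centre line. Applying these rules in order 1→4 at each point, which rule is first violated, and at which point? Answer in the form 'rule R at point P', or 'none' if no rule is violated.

Zone of each point (C = within 1σ̂, B = 1σ̂–2σ̂, A = 2σ̂–3σ̂, * = beyond 3σ̂; sign = side of CL): 1:-C, 2:-C, 3:+C, 4:+C, 5:-C, 6:-B, 7:-C, 8:-C, 9:-*, 10:+C, 11:-C
Rule 1 (one point beyond the 3σ limits) is satisfied at point 9.

rule 1 at point 9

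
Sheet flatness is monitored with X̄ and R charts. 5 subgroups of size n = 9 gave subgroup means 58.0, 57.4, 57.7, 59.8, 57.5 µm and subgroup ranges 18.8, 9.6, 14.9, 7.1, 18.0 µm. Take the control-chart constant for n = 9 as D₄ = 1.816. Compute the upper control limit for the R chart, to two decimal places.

R̄ = (18.8 + 9.6 + 14.9 + 7.1 + 18.0) / 5 = 68.4000 / 5 = 13.6800
UCL_R = D₄·R̄ = 1.816 × 13.6800 = 24.8429

24.84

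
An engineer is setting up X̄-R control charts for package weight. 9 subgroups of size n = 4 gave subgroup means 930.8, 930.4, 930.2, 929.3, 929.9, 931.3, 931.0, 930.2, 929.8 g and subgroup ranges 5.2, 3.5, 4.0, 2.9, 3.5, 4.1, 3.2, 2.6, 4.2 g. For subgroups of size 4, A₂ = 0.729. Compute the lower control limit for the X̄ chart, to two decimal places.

X̄̄ = (930.8 + 930.4 + 930.2 + 929.3 + 929.9 + 931.3 + 931.0 + 930.2 + 929.8) / 9 = 8372.9000 / 9 = 930.3222
R̄ = (5.2 + 3.5 + 4.0 + 2.9 + 3.5 + 4.1 + 3.2 + 2.6 + 4.2) / 9 = 33.2000 / 9 = 3.6889
LCL = X̄̄ − A₂·R̄ = 930.3222 − 0.729 × 3.6889 = 927.6330

927.63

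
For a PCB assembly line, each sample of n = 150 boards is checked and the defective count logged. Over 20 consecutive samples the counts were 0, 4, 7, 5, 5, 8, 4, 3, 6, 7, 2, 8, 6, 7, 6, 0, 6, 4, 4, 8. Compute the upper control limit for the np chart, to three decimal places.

p̄ = Σdᵢ / (k·n) = 100 / (20 × 150) = 0.03333
UCL = np̄ + 3·√(np̄(1−p̄)) = 5.0000 + 3 × √(5.0000×0.96667) = 5.0000 + 3 × 2.1985 = 11.5955

11.595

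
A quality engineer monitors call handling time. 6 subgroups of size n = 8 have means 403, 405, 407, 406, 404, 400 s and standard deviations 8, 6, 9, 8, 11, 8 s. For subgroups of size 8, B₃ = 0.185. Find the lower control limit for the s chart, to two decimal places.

1.54

s̄ = (8 + 6 + 9 + 8 + 11 + 8) / 6 = 8.3333
LCL_s = B₃·s̄ = 0.185 × 8.3333 = 1.5417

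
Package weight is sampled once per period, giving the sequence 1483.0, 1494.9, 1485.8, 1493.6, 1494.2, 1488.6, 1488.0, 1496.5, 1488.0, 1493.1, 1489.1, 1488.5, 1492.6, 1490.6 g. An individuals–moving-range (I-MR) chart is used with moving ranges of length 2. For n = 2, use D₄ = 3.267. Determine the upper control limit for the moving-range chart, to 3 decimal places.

17.189

Moving ranges: 11.9, 9.1, 7.8, 0.6, 5.6, 0.6, 8.5, 8.5, 5.1, 4.0, 0.6, 4.1, 2.0; M̄R̄ = 68.4000 / 13 = 5.2615
UCL_MR = D₄·M̄R̄ = 3.267 × 5.2615 = 17.1894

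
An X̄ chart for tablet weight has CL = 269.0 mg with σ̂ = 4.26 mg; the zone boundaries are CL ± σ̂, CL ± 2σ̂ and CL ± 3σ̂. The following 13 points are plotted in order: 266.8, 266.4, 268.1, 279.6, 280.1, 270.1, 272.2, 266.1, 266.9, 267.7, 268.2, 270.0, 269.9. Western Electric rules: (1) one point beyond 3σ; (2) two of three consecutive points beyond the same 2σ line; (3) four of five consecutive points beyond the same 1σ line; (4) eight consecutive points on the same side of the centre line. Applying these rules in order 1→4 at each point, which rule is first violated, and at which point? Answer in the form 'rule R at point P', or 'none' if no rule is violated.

rule 2 at point 5

Zone of each point (C = within 1σ̂, B = 1σ̂–2σ̂, A = 2σ̂–3σ̂, * = beyond 3σ̂; sign = side of CL): 1:-C, 2:-C, 3:-C, 4:+A, 5:+A, 6:+C, 7:+C, 8:-C, 9:-C, 10:-C, 11:-C, 12:+C, 13:+C
Rule 2 (two of three consecutive points beyond the same 2σ limit) is satisfied at point 5.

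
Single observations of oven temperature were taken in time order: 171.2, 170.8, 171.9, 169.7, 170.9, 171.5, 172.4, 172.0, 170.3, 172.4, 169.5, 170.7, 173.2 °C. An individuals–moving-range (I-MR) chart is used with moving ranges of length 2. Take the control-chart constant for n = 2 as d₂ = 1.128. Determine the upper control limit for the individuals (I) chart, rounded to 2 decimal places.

X̄ = (171.2 + 170.8 + 171.9 + 169.7 + 170.9 + 171.5 + 172.4 + 172.0 + 170.3 + 172.4 + 169.5 + 170.7 + 173.2) / 13 = 171.2692
Moving ranges: 0.4, 1.1, 2.2, 1.2, 0.6, 0.9, 0.4, 1.7, 2.1, 2.9, 1.2, 2.5; M̄R̄ = 17.2000 / 12 = 1.4333
UCL = X̄ + 3·M̄R̄/d₂ = 171.2692 + 3 × 1.4333 / 1.128 = 175.0813

175.08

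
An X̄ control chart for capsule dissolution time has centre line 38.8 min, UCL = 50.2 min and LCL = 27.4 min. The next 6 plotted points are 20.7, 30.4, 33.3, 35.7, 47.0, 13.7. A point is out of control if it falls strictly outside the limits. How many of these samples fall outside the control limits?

2

Compare each point to [27.4, 50.2]: sample 1 = 20.7 < LCL; sample 6 = 13.7 < LCL.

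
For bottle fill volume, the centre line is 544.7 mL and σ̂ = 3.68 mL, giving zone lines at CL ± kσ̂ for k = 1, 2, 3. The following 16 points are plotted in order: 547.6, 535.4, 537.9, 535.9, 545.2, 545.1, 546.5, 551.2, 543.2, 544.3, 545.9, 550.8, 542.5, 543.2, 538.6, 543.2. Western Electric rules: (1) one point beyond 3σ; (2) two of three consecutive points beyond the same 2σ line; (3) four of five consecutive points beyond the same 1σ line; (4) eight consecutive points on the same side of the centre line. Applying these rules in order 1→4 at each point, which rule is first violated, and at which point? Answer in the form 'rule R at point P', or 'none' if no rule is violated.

Zone of each point (C = within 1σ̂, B = 1σ̂–2σ̂, A = 2σ̂–3σ̂, * = beyond 3σ̂; sign = side of CL): 1:+C, 2:-A, 3:-B, 4:-A, 5:+C, 6:+C, 7:+C, 8:+B, 9:-C, 10:-C, 11:+C, 12:+B, 13:-C, 14:-C, 15:-B, 16:-C
Rule 2 (two of three consecutive points beyond the same 2σ limit) is satisfied at point 4.

rule 2 at point 4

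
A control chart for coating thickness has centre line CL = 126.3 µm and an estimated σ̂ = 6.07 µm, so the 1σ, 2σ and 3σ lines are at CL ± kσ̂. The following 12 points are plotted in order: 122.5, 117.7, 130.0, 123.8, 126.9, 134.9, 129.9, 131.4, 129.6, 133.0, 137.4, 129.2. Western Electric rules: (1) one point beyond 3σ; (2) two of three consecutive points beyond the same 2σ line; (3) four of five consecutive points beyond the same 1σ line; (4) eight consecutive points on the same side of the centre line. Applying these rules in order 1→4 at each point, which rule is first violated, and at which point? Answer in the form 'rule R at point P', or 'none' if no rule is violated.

rule 4 at point 12

Zone of each point (C = within 1σ̂, B = 1σ̂–2σ̂, A = 2σ̂–3σ̂, * = beyond 3σ̂; sign = side of CL): 1:-C, 2:-B, 3:+C, 4:-C, 5:+C, 6:+B, 7:+C, 8:+C, 9:+C, 10:+B, 11:+B, 12:+C
Rule 4 (eight consecutive points on the same side of the centre line) is satisfied at point 12.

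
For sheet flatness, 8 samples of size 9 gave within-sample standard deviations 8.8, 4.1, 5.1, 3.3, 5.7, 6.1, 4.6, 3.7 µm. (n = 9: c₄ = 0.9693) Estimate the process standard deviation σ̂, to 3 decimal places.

s̄ = (8.8 + 4.1 + 5.1 + 3.3 + 5.7 + 6.1 + 4.6 + 3.7) / 8 = 5.1750
σ̂ = s̄ / c₄ = 5.1750 / 0.9693 = 5.3389

5.339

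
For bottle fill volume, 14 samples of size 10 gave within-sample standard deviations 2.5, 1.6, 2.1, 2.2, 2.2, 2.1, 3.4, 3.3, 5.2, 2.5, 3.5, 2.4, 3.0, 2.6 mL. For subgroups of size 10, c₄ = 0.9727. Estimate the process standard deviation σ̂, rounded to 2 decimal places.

2.83

s̄ = (2.5 + 1.6 + 2.1 + 2.2 + 2.2 + 2.1 + 3.4 + 3.3 + 5.2 + 2.5 + 3.5 + 2.4 + 3.0 + 2.6) / 14 = 2.7571
σ̂ = s̄ / c₄ = 2.7571 / 0.9727 = 2.8345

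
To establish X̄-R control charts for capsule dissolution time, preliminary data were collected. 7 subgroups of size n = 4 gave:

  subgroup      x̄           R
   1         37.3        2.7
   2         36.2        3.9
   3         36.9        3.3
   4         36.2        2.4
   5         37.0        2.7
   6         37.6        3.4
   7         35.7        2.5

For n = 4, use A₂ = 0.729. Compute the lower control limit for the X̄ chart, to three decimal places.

X̄̄ = (37.3 + 36.2 + 36.9 + 36.2 + 37.0 + 37.6 + 35.7) / 7 = 256.9000 / 7 = 36.7000
R̄ = (2.7 + 3.9 + 3.3 + 2.4 + 2.7 + 3.4 + 2.5) / 7 = 20.9000 / 7 = 2.9857
LCL = X̄̄ − A₂·R̄ = 36.7000 − 0.729 × 2.9857 = 34.5234

34.523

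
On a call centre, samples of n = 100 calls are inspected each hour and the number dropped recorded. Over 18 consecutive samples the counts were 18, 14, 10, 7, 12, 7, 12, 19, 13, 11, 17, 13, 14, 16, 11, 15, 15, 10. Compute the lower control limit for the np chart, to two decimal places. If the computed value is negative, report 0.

2.91

p̄ = Σdᵢ / (k·n) = 234 / (18 × 100) = 0.13000
LCL = np̄ − 3·√(np̄(1−p̄)) = 13.0000 − 3 × 3.3630 = 2.9109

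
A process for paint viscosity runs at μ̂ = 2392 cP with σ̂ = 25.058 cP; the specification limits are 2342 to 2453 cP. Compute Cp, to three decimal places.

Cp = (USL − LSL) / (6σ̂) = (2453 − 2342) / (6 × 25.058) = 111.0000 / 150.3480 = 0.7383

0.738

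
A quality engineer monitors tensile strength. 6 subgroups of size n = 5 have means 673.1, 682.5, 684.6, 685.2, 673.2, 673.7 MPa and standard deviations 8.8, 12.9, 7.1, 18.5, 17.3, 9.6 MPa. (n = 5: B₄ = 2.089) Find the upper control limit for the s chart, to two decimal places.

s̄ = (8.8 + 12.9 + 7.1 + 18.5 + 17.3 + 9.6) / 6 = 12.3667
UCL_s = B₄·s̄ = 2.089 × 12.3667 = 25.8340

25.83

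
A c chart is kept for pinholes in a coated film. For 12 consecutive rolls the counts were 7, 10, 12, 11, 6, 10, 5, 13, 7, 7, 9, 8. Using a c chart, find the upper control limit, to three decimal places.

c̄ = (7 + 10 + 12 + 11 + 6 + 10 + 5 + 13 + 7 + 7 + 9 + 8) / 12 = 105 / 12 = 8.7500
UCL = c̄ + 3√c̄ = 8.7500 + 3 × √8.7500 = 8.7500 + 3 × 2.9580 = 17.6241

17.624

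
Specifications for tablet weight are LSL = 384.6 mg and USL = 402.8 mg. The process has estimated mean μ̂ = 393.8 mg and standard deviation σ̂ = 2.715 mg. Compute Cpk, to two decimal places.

Cpu = (USL − μ̂) / (3σ̂) = (402.8 − 393.8) / (3 × 2.715) = 1.1050; Cpl = (μ̂ − LSL) / (3σ̂) = (393.8 − 384.6) / (3 × 2.715) = 1.1295; Cpk = min(Cpu, Cpl) = 1.1050

1.10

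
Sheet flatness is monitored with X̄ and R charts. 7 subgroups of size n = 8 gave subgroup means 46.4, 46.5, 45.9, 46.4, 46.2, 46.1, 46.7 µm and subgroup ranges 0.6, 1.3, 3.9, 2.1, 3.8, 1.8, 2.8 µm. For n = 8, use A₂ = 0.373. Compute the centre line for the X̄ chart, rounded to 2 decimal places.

X̄̄ = (46.4 + 46.5 + 45.9 + 46.4 + 46.2 + 46.1 + 46.7) / 7 = 324.2000 / 7 = 46.3143
CL = X̄̄ = 46.3143

46.31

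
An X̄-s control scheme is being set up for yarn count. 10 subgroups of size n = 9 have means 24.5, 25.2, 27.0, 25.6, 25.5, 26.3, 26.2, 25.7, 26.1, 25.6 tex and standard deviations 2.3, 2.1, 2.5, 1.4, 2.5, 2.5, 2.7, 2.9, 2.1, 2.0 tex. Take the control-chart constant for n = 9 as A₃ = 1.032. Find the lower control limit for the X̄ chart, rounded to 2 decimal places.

23.40

X̄̄ = (24.5 + 25.2 + 27.0 + 25.6 + 25.5 + 26.3 + 26.2 + 25.7 + 26.1 + 25.6) / 10 = 25.7700
s̄ = (2.3 + 2.1 + 2.5 + 1.4 + 2.5 + 2.5 + 2.7 + 2.9 + 2.1 + 2.0) / 10 = 2.3000
LCL = X̄̄ − A₃·s̄ = 25.7700 − 1.032 × 2.3000 = 23.3964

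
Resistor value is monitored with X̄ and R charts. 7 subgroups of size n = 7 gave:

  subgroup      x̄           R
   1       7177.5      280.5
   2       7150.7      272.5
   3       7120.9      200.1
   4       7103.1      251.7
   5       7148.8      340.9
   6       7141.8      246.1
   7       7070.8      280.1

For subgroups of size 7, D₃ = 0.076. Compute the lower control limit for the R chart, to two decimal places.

20.32

R̄ = (280.5 + 272.5 + 200.1 + 251.7 + 340.9 + 246.1 + 280.1) / 7 = 1871.9000 / 7 = 267.4143
LCL_R = D₃·R̄ = 0.076 × 267.4143 = 20.3235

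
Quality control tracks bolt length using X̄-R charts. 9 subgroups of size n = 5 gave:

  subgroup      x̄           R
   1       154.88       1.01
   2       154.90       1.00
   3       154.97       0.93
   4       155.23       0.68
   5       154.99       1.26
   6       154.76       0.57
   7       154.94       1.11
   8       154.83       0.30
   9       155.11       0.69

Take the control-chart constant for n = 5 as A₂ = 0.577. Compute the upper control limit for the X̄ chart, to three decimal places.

X̄̄ = (154.88 + 154.90 + 154.97 + 155.23 + 154.99 + 154.76 + 154.94 + 154.83 + 155.11) / 9 = 1394.6100 / 9 = 154.9567
R̄ = (1.01 + 1.00 + 0.93 + 0.68 + 1.26 + 0.57 + 1.11 + 0.30 + 0.69) / 9 = 7.5500 / 9 = 0.8389
UCL = X̄̄ + A₂·R̄ = 154.9567 + 0.577 × 0.8389 = 155.4407

155.441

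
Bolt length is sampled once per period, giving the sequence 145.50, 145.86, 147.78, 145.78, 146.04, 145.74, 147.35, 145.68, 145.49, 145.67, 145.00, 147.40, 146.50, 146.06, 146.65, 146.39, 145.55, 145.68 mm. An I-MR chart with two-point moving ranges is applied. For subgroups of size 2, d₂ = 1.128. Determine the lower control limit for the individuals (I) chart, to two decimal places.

143.81

X̄ = (145.50 + 145.86 + 147.78 + 145.78 + 146.04 + 145.74 + 147.35 + 145.68 + 145.49 + 145.67 + 145.00 + 147.40 + 146.50 + 146.06 + 146.65 + 146.39 + 145.55 + 145.68) / 18 = 146.1178
Moving ranges: 0.36, 1.92, 2.00, 0.26, 0.30, 1.61, 1.67, 0.19, 0.18, 0.67, 2.40, 0.90, 0.44, 0.59, 0.26, 0.84, 0.13; M̄R̄ = 14.7200 / 17 = 0.8659
LCL = X̄ − 3·M̄R̄/d₂ = 146.1178 − 3 × 0.8659 / 1.128 = 143.8149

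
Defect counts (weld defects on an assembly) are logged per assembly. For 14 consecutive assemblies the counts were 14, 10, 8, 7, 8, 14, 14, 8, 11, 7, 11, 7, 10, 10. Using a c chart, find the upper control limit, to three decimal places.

19.381

c̄ = (14 + 10 + 8 + 7 + 8 + 14 + 14 + 8 + 11 + 7 + 11 + 7 + 10 + 10) / 14 = 139 / 14 = 9.9286
UCL = c̄ + 3√c̄ = 9.9286 + 3 × √9.9286 = 9.9286 + 3 × 3.1510 = 19.3815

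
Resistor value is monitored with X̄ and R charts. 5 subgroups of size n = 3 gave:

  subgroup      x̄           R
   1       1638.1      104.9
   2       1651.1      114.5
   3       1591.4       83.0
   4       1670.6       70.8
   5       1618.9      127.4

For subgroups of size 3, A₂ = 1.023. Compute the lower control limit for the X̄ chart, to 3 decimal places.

X̄̄ = (1638.1 + 1651.1 + 1591.4 + 1670.6 + 1618.9) / 5 = 8170.1000 / 5 = 1634.0200
R̄ = (104.9 + 114.5 + 83.0 + 70.8 + 127.4) / 5 = 500.6000 / 5 = 100.1200
LCL = X̄̄ − A₂·R̄ = 1634.0200 − 1.023 × 100.1200 = 1531.5972

1531.597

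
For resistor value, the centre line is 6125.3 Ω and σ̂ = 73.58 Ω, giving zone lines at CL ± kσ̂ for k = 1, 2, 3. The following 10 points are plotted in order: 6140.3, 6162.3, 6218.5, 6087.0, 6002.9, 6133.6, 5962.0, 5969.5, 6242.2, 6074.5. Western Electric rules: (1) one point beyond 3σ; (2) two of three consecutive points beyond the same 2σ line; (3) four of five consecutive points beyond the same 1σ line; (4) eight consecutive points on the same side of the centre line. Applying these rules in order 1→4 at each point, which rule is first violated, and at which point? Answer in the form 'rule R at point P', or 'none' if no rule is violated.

rule 2 at point 8

Zone of each point (C = within 1σ̂, B = 1σ̂–2σ̂, A = 2σ̂–3σ̂, * = beyond 3σ̂; sign = side of CL): 1:+C, 2:+C, 3:+B, 4:-C, 5:-B, 6:+C, 7:-A, 8:-A, 9:+B, 10:-C
Rule 2 (two of three consecutive points beyond the same 2σ limit) is satisfied at point 8.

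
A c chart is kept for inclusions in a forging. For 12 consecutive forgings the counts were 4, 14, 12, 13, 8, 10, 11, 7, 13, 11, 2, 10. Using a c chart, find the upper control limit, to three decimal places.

18.870

c̄ = (4 + 14 + 12 + 13 + 8 + 10 + 11 + 7 + 13 + 11 + 2 + 10) / 12 = 115 / 12 = 9.5833
UCL = c̄ + 3√c̄ = 9.5833 + 3 × √9.5833 = 9.5833 + 3 × 3.0957 = 18.8704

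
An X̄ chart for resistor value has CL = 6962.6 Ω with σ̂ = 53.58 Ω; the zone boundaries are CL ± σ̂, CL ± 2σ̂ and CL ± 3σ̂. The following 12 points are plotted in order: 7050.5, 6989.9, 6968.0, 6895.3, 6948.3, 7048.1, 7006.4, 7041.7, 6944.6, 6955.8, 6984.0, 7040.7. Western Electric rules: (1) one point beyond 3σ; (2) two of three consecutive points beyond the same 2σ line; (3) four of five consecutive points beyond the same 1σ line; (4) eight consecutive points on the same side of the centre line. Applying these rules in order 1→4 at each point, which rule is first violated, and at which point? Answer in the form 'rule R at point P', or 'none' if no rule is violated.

none

Zone of each point (C = within 1σ̂, B = 1σ̂–2σ̂, A = 2σ̂–3σ̂, * = beyond 3σ̂; sign = side of CL): 1:+B, 2:+C, 3:+C, 4:-B, 5:-C, 6:+B, 7:+C, 8:+B, 9:-C, 10:-C, 11:+C, 12:+B
No rule fires across all 12 points.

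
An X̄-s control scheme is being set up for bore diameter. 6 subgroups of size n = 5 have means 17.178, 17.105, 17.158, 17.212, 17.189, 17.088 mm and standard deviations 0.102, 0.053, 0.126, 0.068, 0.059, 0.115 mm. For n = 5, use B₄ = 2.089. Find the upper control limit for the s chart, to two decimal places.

0.18

s̄ = (0.102 + 0.053 + 0.126 + 0.068 + 0.059 + 0.115) / 6 = 0.0872
UCL_s = B₄·s̄ = 2.089 × 0.0872 = 0.1821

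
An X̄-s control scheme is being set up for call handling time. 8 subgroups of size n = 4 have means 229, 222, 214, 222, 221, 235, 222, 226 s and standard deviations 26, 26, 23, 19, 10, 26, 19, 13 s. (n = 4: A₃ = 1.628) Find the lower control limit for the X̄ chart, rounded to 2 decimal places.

190.91

X̄̄ = (229 + 222 + 214 + 222 + 221 + 235 + 222 + 226) / 8 = 223.8750
s̄ = (26 + 26 + 23 + 19 + 10 + 26 + 19 + 13) / 8 = 20.2500
LCL = X̄̄ − A₃·s̄ = 223.8750 − 1.628 × 20.2500 = 190.9080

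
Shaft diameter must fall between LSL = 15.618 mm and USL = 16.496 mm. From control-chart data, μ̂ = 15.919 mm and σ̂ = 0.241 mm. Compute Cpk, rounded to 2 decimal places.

0.42

Cpu = (USL − μ̂) / (3σ̂) = (16.496 − 15.919) / (3 × 0.241) = 0.7981; Cpl = (μ̂ − LSL) / (3σ̂) = (15.919 − 15.618) / (3 × 0.241) = 0.4163; Cpk = min(Cpu, Cpl) = 0.4163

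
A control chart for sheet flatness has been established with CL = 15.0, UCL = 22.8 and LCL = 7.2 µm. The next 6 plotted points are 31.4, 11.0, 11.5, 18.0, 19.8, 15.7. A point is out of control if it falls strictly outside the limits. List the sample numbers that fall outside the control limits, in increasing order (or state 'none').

1

Compare each point to [7.2, 22.8]: sample 1 = 31.4 > UCL.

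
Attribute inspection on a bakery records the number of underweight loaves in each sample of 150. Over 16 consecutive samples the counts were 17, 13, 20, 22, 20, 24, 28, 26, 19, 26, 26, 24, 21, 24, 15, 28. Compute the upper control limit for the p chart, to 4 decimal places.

0.2338

p̄ = Σdᵢ / (k·n) = 353 / (16 × 150) = 0.14708
UCL = p̄ + 3·√(p̄(1−p̄)/n) = 0.14708 + 3 × √(0.14708×0.85292/150) = 0.14708 + 3 × 0.02892 = 0.23384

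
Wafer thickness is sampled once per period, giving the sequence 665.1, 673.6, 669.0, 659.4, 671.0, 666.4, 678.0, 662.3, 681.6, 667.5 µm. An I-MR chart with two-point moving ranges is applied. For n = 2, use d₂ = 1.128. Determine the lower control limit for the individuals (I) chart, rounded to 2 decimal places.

X̄ = (665.1 + 673.6 + 669.0 + 659.4 + 671.0 + 666.4 + 678.0 + 662.3 + 681.6 + 667.5) / 10 = 669.3900
Moving ranges: 8.5, 4.6, 9.6, 11.6, 4.6, 11.6, 15.7, 19.3, 14.1; M̄R̄ = 99.6000 / 9 = 11.0667
LCL = X̄ − 3·M̄R̄/d₂ = 669.3900 − 3 × 11.0667 / 1.128 = 639.9574

639.96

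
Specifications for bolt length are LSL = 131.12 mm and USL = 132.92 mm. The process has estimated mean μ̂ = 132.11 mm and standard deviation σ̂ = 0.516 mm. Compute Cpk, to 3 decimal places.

Cpu = (USL − μ̂) / (3σ̂) = (132.92 − 132.11) / (3 × 0.516) = 0.5233; Cpl = (μ̂ − LSL) / (3σ̂) = (132.11 − 131.12) / (3 × 0.516) = 0.6395; Cpk = min(Cpu, Cpl) = 0.5233

0.523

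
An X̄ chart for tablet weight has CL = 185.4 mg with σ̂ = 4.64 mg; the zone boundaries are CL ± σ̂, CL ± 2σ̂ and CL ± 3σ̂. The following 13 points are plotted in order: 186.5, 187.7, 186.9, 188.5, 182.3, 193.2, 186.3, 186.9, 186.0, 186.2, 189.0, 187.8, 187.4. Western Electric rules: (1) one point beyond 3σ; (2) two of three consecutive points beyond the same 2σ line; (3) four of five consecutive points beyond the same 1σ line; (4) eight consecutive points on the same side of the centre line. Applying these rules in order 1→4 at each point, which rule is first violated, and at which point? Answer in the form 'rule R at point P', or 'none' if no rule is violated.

Zone of each point (C = within 1σ̂, B = 1σ̂–2σ̂, A = 2σ̂–3σ̂, * = beyond 3σ̂; sign = side of CL): 1:+C, 2:+C, 3:+C, 4:+C, 5:-C, 6:+B, 7:+C, 8:+C, 9:+C, 10:+C, 11:+C, 12:+C, 13:+C
Rule 4 (eight consecutive points on the same side of the centre line) is satisfied at point 13.

rule 4 at point 13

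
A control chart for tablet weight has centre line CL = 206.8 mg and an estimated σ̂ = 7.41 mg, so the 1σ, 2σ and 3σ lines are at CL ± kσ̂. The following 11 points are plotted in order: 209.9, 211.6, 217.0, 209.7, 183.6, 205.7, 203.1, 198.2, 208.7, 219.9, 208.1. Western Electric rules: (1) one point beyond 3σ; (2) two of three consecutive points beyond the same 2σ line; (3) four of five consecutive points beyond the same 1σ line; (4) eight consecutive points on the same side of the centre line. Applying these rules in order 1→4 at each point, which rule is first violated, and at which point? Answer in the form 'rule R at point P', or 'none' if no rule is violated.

rule 1 at point 5

Zone of each point (C = within 1σ̂, B = 1σ̂–2σ̂, A = 2σ̂–3σ̂, * = beyond 3σ̂; sign = side of CL): 1:+C, 2:+C, 3:+B, 4:+C, 5:-*, 6:-C, 7:-C, 8:-B, 9:+C, 10:+B, 11:+C
Rule 1 (one point beyond the 3σ limits) is satisfied at point 5.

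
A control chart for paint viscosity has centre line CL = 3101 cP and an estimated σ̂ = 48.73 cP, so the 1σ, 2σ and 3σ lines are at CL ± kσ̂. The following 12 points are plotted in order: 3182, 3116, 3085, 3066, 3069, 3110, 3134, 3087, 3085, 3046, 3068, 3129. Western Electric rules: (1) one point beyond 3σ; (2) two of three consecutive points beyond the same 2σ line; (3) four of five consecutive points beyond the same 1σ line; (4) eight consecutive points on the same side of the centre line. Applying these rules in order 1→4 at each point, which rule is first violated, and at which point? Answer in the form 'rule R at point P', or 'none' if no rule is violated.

none

Zone of each point (C = within 1σ̂, B = 1σ̂–2σ̂, A = 2σ̂–3σ̂, * = beyond 3σ̂; sign = side of CL): 1:+B, 2:+C, 3:-C, 4:-C, 5:-C, 6:+C, 7:+C, 8:-C, 9:-C, 10:-B, 11:-C, 12:+C
No rule fires across all 12 points.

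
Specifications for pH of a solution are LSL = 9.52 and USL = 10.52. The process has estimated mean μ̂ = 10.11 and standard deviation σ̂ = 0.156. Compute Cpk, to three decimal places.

0.876

Cpu = (USL − μ̂) / (3σ̂) = (10.52 − 10.11) / (3 × 0.156) = 0.8761; Cpl = (μ̂ − LSL) / (3σ̂) = (10.11 − 9.52) / (3 × 0.156) = 1.2607; Cpk = min(Cpu, Cpl) = 0.8761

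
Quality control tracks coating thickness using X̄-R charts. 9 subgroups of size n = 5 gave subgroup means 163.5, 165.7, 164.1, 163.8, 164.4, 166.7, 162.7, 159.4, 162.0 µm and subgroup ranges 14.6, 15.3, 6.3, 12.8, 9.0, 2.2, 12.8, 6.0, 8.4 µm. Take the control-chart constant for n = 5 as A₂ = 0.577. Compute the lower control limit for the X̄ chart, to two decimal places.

157.99

X̄̄ = (163.5 + 165.7 + 164.1 + 163.8 + 164.4 + 166.7 + 162.7 + 159.4 + 162.0) / 9 = 1472.3000 / 9 = 163.5889
R̄ = (14.6 + 15.3 + 6.3 + 12.8 + 9.0 + 2.2 + 12.8 + 6.0 + 8.4) / 9 = 87.4000 / 9 = 9.7111
LCL = X̄̄ − A₂·R̄ = 163.5889 − 0.577 × 9.7111 = 157.9856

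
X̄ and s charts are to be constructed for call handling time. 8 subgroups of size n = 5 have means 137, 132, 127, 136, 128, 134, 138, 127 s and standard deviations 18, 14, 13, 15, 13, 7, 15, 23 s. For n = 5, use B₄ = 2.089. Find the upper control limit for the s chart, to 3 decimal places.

30.813

s̄ = (18 + 14 + 13 + 15 + 13 + 7 + 15 + 23) / 8 = 14.7500
UCL_s = B₄·s̄ = 2.089 × 14.7500 = 30.8128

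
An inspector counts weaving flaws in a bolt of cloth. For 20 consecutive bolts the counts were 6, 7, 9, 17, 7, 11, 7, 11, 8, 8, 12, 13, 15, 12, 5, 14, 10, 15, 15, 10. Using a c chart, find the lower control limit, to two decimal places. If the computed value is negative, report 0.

c̄ = (6 + 7 + 9 + 17 + 7 + 11 + 7 + 11 + 8 + 8 + 12 + 13 + 15 + 12 + 5 + 14 + 10 + 15 + 15 + 10) / 20 = 212 / 20 = 10.6000
LCL = c̄ − 3√c̄ = 10.6000 − 3 × 3.2558 = 0.8327

0.83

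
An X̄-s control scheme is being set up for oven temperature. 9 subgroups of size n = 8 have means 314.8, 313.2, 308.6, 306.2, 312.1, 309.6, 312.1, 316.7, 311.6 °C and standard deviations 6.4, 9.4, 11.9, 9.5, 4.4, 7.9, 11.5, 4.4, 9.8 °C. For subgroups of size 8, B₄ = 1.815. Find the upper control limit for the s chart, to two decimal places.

15.17

s̄ = (6.4 + 9.4 + 11.9 + 9.5 + 4.4 + 7.9 + 11.5 + 4.4 + 9.8) / 9 = 8.3556
UCL_s = B₄·s̄ = 1.815 × 8.3556 = 15.1653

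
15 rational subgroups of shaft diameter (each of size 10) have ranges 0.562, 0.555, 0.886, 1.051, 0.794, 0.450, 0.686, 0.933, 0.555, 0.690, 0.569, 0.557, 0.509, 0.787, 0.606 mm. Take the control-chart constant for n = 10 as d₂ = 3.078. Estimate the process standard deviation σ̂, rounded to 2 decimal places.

0.22

R̄ = (0.562 + 0.555 + 0.886 + 1.051 + 0.794 + 0.450 + 0.686 + 0.933 + 0.555 + 0.690 + 0.569 + 0.557 + 0.509 + 0.787 + 0.606) / 15 = 0.6793
σ̂ = R̄ / d₂ = 0.6793 / 3.078 = 0.2207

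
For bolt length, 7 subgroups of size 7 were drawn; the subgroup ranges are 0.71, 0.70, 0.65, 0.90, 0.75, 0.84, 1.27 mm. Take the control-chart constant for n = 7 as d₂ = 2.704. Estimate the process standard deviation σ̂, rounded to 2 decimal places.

R̄ = (0.71 + 0.70 + 0.65 + 0.90 + 0.75 + 0.84 + 1.27) / 7 = 0.8314
σ̂ = R̄ / d₂ = 0.8314 / 2.704 = 0.3075

0.31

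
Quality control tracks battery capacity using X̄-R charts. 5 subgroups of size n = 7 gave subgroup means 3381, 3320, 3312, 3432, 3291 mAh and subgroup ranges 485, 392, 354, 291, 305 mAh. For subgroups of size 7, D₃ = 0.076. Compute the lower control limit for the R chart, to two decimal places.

27.77

R̄ = (485 + 392 + 354 + 291 + 305) / 5 = 1827.0000 / 5 = 365.4000
LCL_R = D₃·R̄ = 0.076 × 365.4000 = 27.7704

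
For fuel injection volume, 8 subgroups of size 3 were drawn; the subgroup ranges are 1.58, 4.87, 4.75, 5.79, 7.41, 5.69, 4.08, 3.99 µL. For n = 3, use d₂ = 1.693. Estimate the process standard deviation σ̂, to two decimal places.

2.82

R̄ = (1.58 + 4.87 + 4.75 + 5.79 + 7.41 + 5.69 + 4.08 + 3.99) / 8 = 4.7700
σ̂ = R̄ / d₂ = 4.7700 / 1.693 = 2.8175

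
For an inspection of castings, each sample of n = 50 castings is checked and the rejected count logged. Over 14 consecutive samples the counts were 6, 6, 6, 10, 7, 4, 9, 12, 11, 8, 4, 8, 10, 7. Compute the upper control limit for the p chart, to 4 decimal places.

p̄ = Σdᵢ / (k·n) = 108 / (14 × 50) = 0.15429
UCL = p̄ + 3·√(p̄(1−p̄)/n) = 0.15429 + 3 × √(0.15429×0.84571/50) = 0.15429 + 3 × 0.05108 = 0.30754

0.3075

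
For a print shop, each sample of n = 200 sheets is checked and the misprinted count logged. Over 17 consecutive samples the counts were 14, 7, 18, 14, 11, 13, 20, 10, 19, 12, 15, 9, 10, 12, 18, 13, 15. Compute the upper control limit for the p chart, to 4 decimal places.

p̄ = Σdᵢ / (k·n) = 230 / (17 × 200) = 0.06765
UCL = p̄ + 3·√(p̄(1−p̄)/n) = 0.06765 + 3 × √(0.06765×0.93235/200) = 0.06765 + 3 × 0.01776 = 0.12092

0.1209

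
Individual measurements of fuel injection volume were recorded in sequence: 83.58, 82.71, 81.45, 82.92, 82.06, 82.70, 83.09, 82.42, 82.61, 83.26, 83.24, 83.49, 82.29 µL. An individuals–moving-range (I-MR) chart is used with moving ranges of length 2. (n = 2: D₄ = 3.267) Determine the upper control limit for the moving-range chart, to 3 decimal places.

Moving ranges: 0.87, 1.26, 1.47, 0.86, 0.64, 0.39, 0.67, 0.19, 0.65, 0.02, 0.25, 1.20; M̄R̄ = 8.4700 / 12 = 0.7058
UCL_MR = D₄·M̄R̄ = 3.267 × 0.7058 = 2.3060

2.306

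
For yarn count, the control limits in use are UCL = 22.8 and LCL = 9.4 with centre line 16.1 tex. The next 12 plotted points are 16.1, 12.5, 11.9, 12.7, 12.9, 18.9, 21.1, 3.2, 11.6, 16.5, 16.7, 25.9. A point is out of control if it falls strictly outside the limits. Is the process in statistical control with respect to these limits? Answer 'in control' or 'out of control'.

out of control

Compare each point to [9.4, 22.8]: sample 8 = 3.2 < LCL; sample 12 = 25.9 > UCL.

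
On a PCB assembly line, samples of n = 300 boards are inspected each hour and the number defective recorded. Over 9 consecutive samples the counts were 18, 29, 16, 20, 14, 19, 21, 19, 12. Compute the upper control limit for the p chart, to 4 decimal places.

p̄ = Σdᵢ / (k·n) = 168 / (9 × 300) = 0.06222
UCL = p̄ + 3·√(p̄(1−p̄)/n) = 0.06222 + 3 × √(0.06222×0.93778/300) = 0.06222 + 3 × 0.01395 = 0.10406

0.1041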